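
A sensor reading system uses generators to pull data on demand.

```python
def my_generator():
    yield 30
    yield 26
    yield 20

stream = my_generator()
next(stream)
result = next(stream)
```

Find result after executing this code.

Step 1: my_generator() creates a generator.
Step 2: next(stream) yields 30 (consumed and discarded).
Step 3: next(stream) yields 26, assigned to result.
Therefore result = 26.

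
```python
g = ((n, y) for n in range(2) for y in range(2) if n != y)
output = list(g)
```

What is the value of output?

Step 1: Nested generator over range(2) x range(2) where n != y:
  (0, 0): excluded (n == y)
  (0, 1): included
  (1, 0): included
  (1, 1): excluded (n == y)
Therefore output = [(0, 1), (1, 0)].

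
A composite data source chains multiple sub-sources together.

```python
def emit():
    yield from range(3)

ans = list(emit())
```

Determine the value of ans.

Step 1: yield from delegates to the iterable, yielding each element.
Step 2: Collected values: [0, 1, 2].
Therefore ans = [0, 1, 2].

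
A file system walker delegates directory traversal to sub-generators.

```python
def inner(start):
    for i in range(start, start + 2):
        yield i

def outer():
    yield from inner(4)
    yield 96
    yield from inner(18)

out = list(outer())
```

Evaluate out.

Step 1: outer() delegates to inner(4):
  yield 4
  yield 5
Step 2: yield 96
Step 3: Delegates to inner(18):
  yield 18
  yield 19
Therefore out = [4, 5, 96, 18, 19].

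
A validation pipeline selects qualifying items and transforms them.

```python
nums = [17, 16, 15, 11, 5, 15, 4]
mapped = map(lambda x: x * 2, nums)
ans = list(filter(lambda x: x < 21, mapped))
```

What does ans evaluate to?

Step 1: Map x * 2:
  17 -> 34
  16 -> 32
  15 -> 30
  11 -> 22
  5 -> 10
  15 -> 30
  4 -> 8
Step 2: Filter for < 21:
  34: removed
  32: removed
  30: removed
  22: removed
  10: kept
  30: removed
  8: kept
Therefore ans = [10, 8].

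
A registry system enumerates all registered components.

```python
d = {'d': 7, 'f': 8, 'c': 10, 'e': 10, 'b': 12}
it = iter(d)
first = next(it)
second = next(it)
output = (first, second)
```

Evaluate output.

Step 1: iter(d) iterates over keys: ['d', 'f', 'c', 'e', 'b'].
Step 2: first = next(it) = 'd', second = next(it) = 'f'.
Therefore output = ('d', 'f').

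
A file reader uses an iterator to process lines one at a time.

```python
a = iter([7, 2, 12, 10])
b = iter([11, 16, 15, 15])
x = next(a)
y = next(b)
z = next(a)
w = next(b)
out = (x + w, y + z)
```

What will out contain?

Step 1: a iterates [7, 2, 12, 10], b iterates [11, 16, 15, 15].
Step 2: x = next(a) = 7, y = next(b) = 11.
Step 3: z = next(a) = 2, w = next(b) = 16.
Step 4: out = (7 + 16, 11 + 2) = (23, 13).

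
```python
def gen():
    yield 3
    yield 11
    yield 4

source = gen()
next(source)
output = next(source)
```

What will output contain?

Step 1: gen() creates a generator.
Step 2: next(source) yields 3 (consumed and discarded).
Step 3: next(source) yields 11, assigned to output.
Therefore output = 11.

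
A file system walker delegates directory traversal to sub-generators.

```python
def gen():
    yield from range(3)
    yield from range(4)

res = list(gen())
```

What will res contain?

Step 1: Trace yields in order:
  yield 0
  yield 1
  yield 2
  yield 0
  yield 1
  yield 2
  yield 3
Therefore res = [0, 1, 2, 0, 1, 2, 3].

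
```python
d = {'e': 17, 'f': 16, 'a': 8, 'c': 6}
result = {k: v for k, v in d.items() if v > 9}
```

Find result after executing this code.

Step 1: Filter items where value > 9:
  'e': 17 > 9: kept
  'f': 16 > 9: kept
  'a': 8 <= 9: removed
  'c': 6 <= 9: removed
Therefore result = {'e': 17, 'f': 16}.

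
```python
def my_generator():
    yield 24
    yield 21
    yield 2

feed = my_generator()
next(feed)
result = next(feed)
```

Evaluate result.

Step 1: my_generator() creates a generator.
Step 2: next(feed) yields 24 (consumed and discarded).
Step 3: next(feed) yields 21, assigned to result.
Therefore result = 21.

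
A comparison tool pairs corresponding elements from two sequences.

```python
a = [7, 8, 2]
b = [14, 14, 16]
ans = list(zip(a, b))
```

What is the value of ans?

Step 1: zip pairs elements at same index:
  Index 0: (7, 14)
  Index 1: (8, 14)
  Index 2: (2, 16)
Therefore ans = [(7, 14), (8, 14), (2, 16)].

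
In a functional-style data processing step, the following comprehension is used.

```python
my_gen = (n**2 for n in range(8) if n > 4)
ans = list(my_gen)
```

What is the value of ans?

Step 1: For range(8), keep n > 4, then square:
  n=0: 0 <= 4, excluded
  n=1: 1 <= 4, excluded
  n=2: 2 <= 4, excluded
  n=3: 3 <= 4, excluded
  n=4: 4 <= 4, excluded
  n=5: 5 > 4, yield 5**2 = 25
  n=6: 6 > 4, yield 6**2 = 36
  n=7: 7 > 4, yield 7**2 = 49
Therefore ans = [25, 36, 49].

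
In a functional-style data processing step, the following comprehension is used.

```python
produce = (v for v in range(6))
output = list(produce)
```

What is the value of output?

Step 1: Generator expression iterates range(6): [0, 1, 2, 3, 4, 5].
Step 2: list() collects all values.
Therefore output = [0, 1, 2, 3, 4, 5].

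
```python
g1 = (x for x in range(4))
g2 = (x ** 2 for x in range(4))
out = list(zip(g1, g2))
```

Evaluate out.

Step 1: g1 produces [0, 1, 2, 3].
Step 2: g2 produces [0, 1, 4, 9].
Step 3: zip pairs them: [(0, 0), (1, 1), (2, 4), (3, 9)].
Therefore out = [(0, 0), (1, 1), (2, 4), (3, 9)].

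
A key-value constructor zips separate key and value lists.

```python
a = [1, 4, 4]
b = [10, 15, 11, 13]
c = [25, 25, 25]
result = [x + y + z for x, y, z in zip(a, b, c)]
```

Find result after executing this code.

Step 1: zip three lists (truncates to shortest, len=3):
  1 + 10 + 25 = 36
  4 + 15 + 25 = 44
  4 + 11 + 25 = 40
Therefore result = [36, 44, 40].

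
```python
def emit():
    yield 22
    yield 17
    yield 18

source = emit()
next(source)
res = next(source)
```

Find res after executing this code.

Step 1: emit() creates a generator.
Step 2: next(source) yields 22 (consumed and discarded).
Step 3: next(source) yields 17, assigned to res.
Therefore res = 17.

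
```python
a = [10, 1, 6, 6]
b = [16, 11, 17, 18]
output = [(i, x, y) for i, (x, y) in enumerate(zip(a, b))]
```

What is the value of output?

Step 1: enumerate(zip(a, b)) gives index with paired elements:
  i=0: (10, 16)
  i=1: (1, 11)
  i=2: (6, 17)
  i=3: (6, 18)
Therefore output = [(0, 10, 16), (1, 1, 11), (2, 6, 17), (3, 6, 18)].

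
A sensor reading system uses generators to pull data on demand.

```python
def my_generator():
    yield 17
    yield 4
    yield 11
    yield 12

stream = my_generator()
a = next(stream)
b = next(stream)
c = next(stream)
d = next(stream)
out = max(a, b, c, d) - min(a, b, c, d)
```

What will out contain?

Step 1: Create generator and consume all values:
  a = next(stream) = 17
  b = next(stream) = 4
  c = next(stream) = 11
  d = next(stream) = 12
Step 2: max = 17, min = 4, out = 17 - 4 = 13.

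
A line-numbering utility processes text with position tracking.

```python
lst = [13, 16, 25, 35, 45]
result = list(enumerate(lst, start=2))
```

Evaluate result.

Step 1: enumerate with start=2:
  (2, 13)
  (3, 16)
  (4, 25)
  (5, 35)
  (6, 45)
Therefore result = [(2, 13), (3, 16), (4, 25), (5, 35), (6, 45)].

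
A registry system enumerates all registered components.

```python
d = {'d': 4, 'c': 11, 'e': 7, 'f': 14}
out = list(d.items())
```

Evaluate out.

Step 1: d.items() returns (key, value) pairs in insertion order.
Therefore out = [('d', 4), ('c', 11), ('e', 7), ('f', 14)].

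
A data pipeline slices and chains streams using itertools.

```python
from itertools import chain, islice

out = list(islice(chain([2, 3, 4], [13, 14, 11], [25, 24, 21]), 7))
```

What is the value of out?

Step 1: chain([2, 3, 4], [13, 14, 11], [25, 24, 21]) = [2, 3, 4, 13, 14, 11, 25, 24, 21].
Step 2: islice takes first 7 elements: [2, 3, 4, 13, 14, 11, 25].
Therefore out = [2, 3, 4, 13, 14, 11, 25].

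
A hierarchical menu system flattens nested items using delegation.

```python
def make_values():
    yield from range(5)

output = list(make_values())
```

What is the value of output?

Step 1: yield from delegates to the iterable, yielding each element.
Step 2: Collected values: [0, 1, 2, 3, 4].
Therefore output = [0, 1, 2, 3, 4].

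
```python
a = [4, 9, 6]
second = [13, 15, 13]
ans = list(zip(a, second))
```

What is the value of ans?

Step 1: zip pairs elements at same index:
  Index 0: (4, 13)
  Index 1: (9, 15)
  Index 2: (6, 13)
Therefore ans = [(4, 13), (9, 15), (6, 13)].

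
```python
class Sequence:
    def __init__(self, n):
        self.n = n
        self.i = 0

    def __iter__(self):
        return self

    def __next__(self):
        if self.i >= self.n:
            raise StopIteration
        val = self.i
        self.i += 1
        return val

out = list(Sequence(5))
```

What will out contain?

Step 1: Sequence(5) creates an iterator counting 0 to 4.
Step 2: list() consumes all values: [0, 1, 2, 3, 4].
Therefore out = [0, 1, 2, 3, 4].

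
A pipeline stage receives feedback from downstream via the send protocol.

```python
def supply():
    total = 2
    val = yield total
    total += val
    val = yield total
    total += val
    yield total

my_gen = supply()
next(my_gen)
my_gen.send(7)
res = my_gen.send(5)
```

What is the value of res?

Step 1: next() -> yield total=2.
Step 2: send(7) -> val=7, total = 2+7 = 9, yield 9.
Step 3: send(5) -> val=5, total = 9+5 = 14, yield 14.
Therefore res = 14.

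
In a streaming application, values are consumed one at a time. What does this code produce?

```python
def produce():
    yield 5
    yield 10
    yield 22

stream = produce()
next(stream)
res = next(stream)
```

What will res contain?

Step 1: produce() creates a generator.
Step 2: next(stream) yields 5 (consumed and discarded).
Step 3: next(stream) yields 10, assigned to res.
Therefore res = 10.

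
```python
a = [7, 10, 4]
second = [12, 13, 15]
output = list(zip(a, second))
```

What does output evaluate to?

Step 1: zip pairs elements at same index:
  Index 0: (7, 12)
  Index 1: (10, 13)
  Index 2: (4, 15)
Therefore output = [(7, 12), (10, 13), (4, 15)].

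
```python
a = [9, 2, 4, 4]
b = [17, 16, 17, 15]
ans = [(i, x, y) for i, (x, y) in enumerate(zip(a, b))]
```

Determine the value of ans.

Step 1: enumerate(zip(a, b)) gives index with paired elements:
  i=0: (9, 17)
  i=1: (2, 16)
  i=2: (4, 17)
  i=3: (4, 15)
Therefore ans = [(0, 9, 17), (1, 2, 16), (2, 4, 17), (3, 4, 15)].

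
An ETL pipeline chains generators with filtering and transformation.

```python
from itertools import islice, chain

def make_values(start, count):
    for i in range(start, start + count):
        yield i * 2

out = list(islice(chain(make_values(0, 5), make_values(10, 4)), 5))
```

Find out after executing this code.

Step 1: make_values(0, 5) yields [0, 2, 4, 6, 8].
Step 2: make_values(10, 4) yields [20, 22, 24, 26].
Step 3: chain concatenates: [0, 2, 4, 6, 8, 20, 22, 24, 26].
Step 4: islice takes first 5: [0, 2, 4, 6, 8].
Therefore out = [0, 2, 4, 6, 8].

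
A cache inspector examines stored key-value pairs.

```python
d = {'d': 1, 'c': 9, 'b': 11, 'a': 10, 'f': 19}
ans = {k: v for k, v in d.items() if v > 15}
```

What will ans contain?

Step 1: Filter items where value > 15:
  'd': 1 <= 15: removed
  'c': 9 <= 15: removed
  'b': 11 <= 15: removed
  'a': 10 <= 15: removed
  'f': 19 > 15: kept
Therefore ans = {'f': 19}.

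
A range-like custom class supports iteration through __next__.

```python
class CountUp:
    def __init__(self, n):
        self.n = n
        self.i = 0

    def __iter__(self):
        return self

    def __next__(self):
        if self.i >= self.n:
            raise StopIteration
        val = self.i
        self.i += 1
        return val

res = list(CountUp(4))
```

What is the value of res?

Step 1: CountUp(4) creates an iterator counting 0 to 3.
Step 2: list() consumes all values: [0, 1, 2, 3].
Therefore res = [0, 1, 2, 3].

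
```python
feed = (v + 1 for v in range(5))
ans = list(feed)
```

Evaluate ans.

Step 1: For each v in range(5), compute v+1:
  v=0: 0+1 = 1
  v=1: 1+1 = 2
  v=2: 2+1 = 3
  v=3: 3+1 = 4
  v=4: 4+1 = 5
Therefore ans = [1, 2, 3, 4, 5].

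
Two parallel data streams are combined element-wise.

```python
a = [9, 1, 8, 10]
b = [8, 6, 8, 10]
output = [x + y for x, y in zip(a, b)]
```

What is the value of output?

Step 1: Add corresponding elements:
  9 + 8 = 17
  1 + 6 = 7
  8 + 8 = 16
  10 + 10 = 20
Therefore output = [17, 7, 16, 20].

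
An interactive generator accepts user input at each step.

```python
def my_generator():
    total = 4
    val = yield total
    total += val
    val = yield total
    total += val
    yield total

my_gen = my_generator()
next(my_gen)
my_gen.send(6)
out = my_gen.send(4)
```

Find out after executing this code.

Step 1: next() -> yield total=4.
Step 2: send(6) -> val=6, total = 4+6 = 10, yield 10.
Step 3: send(4) -> val=4, total = 10+4 = 14, yield 14.
Therefore out = 14.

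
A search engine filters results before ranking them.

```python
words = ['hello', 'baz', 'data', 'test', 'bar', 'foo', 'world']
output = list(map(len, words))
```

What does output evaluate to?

Step 1: Map len() to each word:
  'hello' -> 5
  'baz' -> 3
  'data' -> 4
  'test' -> 4
  'bar' -> 3
  'foo' -> 3
  'world' -> 5
Therefore output = [5, 3, 4, 4, 3, 3, 5].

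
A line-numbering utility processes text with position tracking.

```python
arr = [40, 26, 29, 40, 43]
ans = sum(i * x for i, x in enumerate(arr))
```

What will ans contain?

Step 1: Compute i * x for each (i, x) in enumerate([40, 26, 29, 40, 43]):
  i=0, x=40: 0*40 = 0
  i=1, x=26: 1*26 = 26
  i=2, x=29: 2*29 = 58
  i=3, x=40: 3*40 = 120
  i=4, x=43: 4*43 = 172
Step 2: sum = 0 + 26 + 58 + 120 + 172 = 376.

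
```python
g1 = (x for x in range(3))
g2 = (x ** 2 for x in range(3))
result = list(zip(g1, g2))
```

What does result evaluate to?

Step 1: g1 produces [0, 1, 2].
Step 2: g2 produces [0, 1, 4].
Step 3: zip pairs them: [(0, 0), (1, 1), (2, 4)].
Therefore result = [(0, 0), (1, 1), (2, 4)].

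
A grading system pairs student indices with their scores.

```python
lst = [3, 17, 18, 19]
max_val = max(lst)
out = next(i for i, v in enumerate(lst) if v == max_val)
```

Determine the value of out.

Step 1: max([3, 17, 18, 19]) = 19.
Step 2: Find first index where value == 19:
  Index 0: 3 != 19
  Index 1: 17 != 19
  Index 2: 18 != 19
  Index 3: 19 == 19, found!
Therefore out = 3.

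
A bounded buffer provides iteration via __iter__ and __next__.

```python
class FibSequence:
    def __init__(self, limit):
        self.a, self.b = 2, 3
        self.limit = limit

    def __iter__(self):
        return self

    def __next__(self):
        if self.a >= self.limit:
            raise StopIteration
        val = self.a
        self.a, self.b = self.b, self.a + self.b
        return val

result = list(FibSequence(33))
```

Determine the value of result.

Step 1: Fibonacci-like sequence (a=2, b=3) until >= 33:
  Yield 2, then a,b = 3,5
  Yield 3, then a,b = 5,8
  Yield 5, then a,b = 8,13
  Yield 8, then a,b = 13,21
  Yield 13, then a,b = 21,34
  Yield 21, then a,b = 34,55
Step 2: 34 >= 33, stop.
Therefore result = [2, 3, 5, 8, 13, 21].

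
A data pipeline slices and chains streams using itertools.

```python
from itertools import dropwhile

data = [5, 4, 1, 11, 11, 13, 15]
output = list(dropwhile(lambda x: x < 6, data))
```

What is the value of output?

Step 1: dropwhile drops elements while < 6:
  5 < 6: dropped
  4 < 6: dropped
  1 < 6: dropped
  11: kept (dropping stopped)
Step 2: Remaining elements kept regardless of condition.
Therefore output = [11, 11, 13, 15].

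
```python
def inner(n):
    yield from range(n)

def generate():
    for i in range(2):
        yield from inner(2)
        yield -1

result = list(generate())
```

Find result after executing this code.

Step 1: For each i in range(2):
  i=0: yield from inner(2) -> [0, 1], then yield -1
  i=1: yield from inner(2) -> [0, 1], then yield -1
Therefore result = [0, 1, -1, 0, 1, -1].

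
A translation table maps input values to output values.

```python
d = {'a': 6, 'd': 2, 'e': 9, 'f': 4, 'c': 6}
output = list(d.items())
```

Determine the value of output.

Step 1: d.items() returns (key, value) pairs in insertion order.
Therefore output = [('a', 6), ('d', 2), ('e', 9), ('f', 4), ('c', 6)].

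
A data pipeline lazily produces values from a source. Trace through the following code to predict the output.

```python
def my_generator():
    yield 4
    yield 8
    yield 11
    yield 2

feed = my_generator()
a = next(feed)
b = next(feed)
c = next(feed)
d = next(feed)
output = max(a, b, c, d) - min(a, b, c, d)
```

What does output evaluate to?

Step 1: Create generator and consume all values:
  a = next(feed) = 4
  b = next(feed) = 8
  c = next(feed) = 11
  d = next(feed) = 2
Step 2: max = 11, min = 2, output = 11 - 2 = 9.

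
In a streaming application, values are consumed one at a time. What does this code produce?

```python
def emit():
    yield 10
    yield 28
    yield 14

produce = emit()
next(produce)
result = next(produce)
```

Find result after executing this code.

Step 1: emit() creates a generator.
Step 2: next(produce) yields 10 (consumed and discarded).
Step 3: next(produce) yields 28, assigned to result.
Therefore result = 28.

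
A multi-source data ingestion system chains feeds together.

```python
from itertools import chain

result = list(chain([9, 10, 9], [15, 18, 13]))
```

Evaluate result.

Step 1: chain() concatenates iterables: [9, 10, 9] + [15, 18, 13].
Therefore result = [9, 10, 9, 15, 18, 13].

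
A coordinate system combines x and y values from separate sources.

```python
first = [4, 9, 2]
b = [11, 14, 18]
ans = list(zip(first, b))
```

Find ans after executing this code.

Step 1: zip pairs elements at same index:
  Index 0: (4, 11)
  Index 1: (9, 14)
  Index 2: (2, 18)
Therefore ans = [(4, 11), (9, 14), (2, 18)].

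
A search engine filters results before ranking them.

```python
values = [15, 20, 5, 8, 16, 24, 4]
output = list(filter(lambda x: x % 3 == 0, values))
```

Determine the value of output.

Step 1: Filter elements divisible by 3:
  15 % 3 = 0: kept
  20 % 3 = 2: removed
  5 % 3 = 2: removed
  8 % 3 = 2: removed
  16 % 3 = 1: removed
  24 % 3 = 0: kept
  4 % 3 = 1: removed
Therefore output = [15, 24].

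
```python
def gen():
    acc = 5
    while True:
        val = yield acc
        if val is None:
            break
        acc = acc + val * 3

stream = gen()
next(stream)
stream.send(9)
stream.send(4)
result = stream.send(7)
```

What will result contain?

Step 1: next() -> yield acc=5.
Step 2: send(9) -> val=9, acc = 5 + 9*3 = 32, yield 32.
Step 3: send(4) -> val=4, acc = 32 + 4*3 = 44, yield 44.
Step 4: send(7) -> val=7, acc = 44 + 7*3 = 65, yield 65.
Therefore result = 65.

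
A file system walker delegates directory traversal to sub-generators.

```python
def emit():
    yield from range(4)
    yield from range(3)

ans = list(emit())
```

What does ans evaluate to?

Step 1: Trace yields in order:
  yield 0
  yield 1
  yield 2
  yield 3
  yield 0
  yield 1
  yield 2
Therefore ans = [0, 1, 2, 3, 0, 1, 2].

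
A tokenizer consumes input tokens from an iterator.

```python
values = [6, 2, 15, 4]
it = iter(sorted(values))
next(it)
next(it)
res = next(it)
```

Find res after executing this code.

Step 1: sorted([6, 2, 15, 4]) = [2, 4, 6, 15].
Step 2: Create iterator and skip 2 elements.
Step 3: next() returns 6.
Therefore res = 6.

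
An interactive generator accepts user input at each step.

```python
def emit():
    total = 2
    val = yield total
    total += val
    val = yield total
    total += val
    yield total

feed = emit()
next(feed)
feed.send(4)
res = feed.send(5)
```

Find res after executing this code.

Step 1: next() -> yield total=2.
Step 2: send(4) -> val=4, total = 2+4 = 6, yield 6.
Step 3: send(5) -> val=5, total = 6+5 = 11, yield 11.
Therefore res = 11.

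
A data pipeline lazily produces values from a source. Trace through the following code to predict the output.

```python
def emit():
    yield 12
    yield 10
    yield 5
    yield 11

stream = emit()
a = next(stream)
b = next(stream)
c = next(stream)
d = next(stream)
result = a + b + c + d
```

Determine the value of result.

Step 1: Create generator and consume all values:
  a = next(stream) = 12
  b = next(stream) = 10
  c = next(stream) = 5
  d = next(stream) = 11
Step 2: result = 12 + 10 + 5 + 11 = 38.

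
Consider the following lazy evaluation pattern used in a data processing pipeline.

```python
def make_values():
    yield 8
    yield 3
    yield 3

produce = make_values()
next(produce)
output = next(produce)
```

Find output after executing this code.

Step 1: make_values() creates a generator.
Step 2: next(produce) yields 8 (consumed and discarded).
Step 3: next(produce) yields 3, assigned to output.
Therefore output = 3.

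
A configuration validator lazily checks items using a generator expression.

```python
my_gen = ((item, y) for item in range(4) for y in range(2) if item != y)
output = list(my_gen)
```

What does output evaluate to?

Step 1: Nested generator over range(4) x range(2) where item != y:
  (0, 0): excluded (item == y)
  (0, 1): included
  (1, 0): included
  (1, 1): excluded (item == y)
  (2, 0): included
  (2, 1): included
  (3, 0): included
  (3, 1): included
Therefore output = [(0, 1), (1, 0), (2, 0), (2, 1), (3, 0), (3, 1)].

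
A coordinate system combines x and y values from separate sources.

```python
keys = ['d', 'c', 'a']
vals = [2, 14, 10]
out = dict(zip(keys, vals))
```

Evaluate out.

Step 1: zip pairs keys with values:
  'd' -> 2
  'c' -> 14
  'a' -> 10
Therefore out = {'d': 2, 'c': 14, 'a': 10}.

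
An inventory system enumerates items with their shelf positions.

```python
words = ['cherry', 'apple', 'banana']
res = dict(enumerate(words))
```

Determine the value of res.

Step 1: enumerate pairs indices with words:
  0 -> 'cherry'
  1 -> 'apple'
  2 -> 'banana'
Therefore res = {0: 'cherry', 1: 'apple', 2: 'banana'}.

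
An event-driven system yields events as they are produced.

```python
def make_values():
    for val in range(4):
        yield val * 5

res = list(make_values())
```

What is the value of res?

Step 1: For each val in range(4), yield val * 5:
  val=0: yield 0 * 5 = 0
  val=1: yield 1 * 5 = 5
  val=2: yield 2 * 5 = 10
  val=3: yield 3 * 5 = 15
Therefore res = [0, 5, 10, 15].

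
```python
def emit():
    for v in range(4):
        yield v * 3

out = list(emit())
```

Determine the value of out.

Step 1: For each v in range(4), yield v * 3:
  v=0: yield 0 * 3 = 0
  v=1: yield 1 * 3 = 3
  v=2: yield 2 * 3 = 6
  v=3: yield 3 * 3 = 9
Therefore out = [0, 3, 6, 9].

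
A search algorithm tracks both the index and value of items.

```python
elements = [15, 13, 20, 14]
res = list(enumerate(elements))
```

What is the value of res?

Step 1: enumerate pairs each element with its index:
  (0, 15)
  (1, 13)
  (2, 20)
  (3, 14)
Therefore res = [(0, 15), (1, 13), (2, 20), (3, 14)].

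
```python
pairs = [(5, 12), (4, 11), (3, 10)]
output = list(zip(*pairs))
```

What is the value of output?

Step 1: zip(*pairs) transposes: unzips [(5, 12), (4, 11), (3, 10)] into separate sequences.
Step 2: First elements: (5, 4, 3), second elements: (12, 11, 10).
Therefore output = [(5, 4, 3), (12, 11, 10)].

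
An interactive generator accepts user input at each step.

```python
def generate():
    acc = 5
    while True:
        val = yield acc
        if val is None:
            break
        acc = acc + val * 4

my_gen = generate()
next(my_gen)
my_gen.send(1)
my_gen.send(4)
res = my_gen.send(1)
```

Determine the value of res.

Step 1: next() -> yield acc=5.
Step 2: send(1) -> val=1, acc = 5 + 1*4 = 9, yield 9.
Step 3: send(4) -> val=4, acc = 9 + 4*4 = 25, yield 25.
Step 4: send(1) -> val=1, acc = 25 + 1*4 = 29, yield 29.
Therefore res = 29.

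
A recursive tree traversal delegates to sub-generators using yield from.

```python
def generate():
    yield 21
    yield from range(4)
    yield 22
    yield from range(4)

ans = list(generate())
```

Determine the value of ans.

Step 1: Trace yields in order:
  yield 21
  yield 0
  yield 1
  yield 2
  yield 3
  yield 22
  yield 0
  yield 1
  yield 2
  yield 3
Therefore ans = [21, 0, 1, 2, 3, 22, 0, 1, 2, 3].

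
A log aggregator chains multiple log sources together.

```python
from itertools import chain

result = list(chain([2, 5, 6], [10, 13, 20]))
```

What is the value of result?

Step 1: chain() concatenates iterables: [2, 5, 6] + [10, 13, 20].
Therefore result = [2, 5, 6, 10, 13, 20].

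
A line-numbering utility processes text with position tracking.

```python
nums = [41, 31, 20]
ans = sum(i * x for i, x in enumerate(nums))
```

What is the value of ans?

Step 1: Compute i * x for each (i, x) in enumerate([41, 31, 20]):
  i=0, x=41: 0*41 = 0
  i=1, x=31: 1*31 = 31
  i=2, x=20: 2*20 = 40
Step 2: sum = 0 + 31 + 40 = 71.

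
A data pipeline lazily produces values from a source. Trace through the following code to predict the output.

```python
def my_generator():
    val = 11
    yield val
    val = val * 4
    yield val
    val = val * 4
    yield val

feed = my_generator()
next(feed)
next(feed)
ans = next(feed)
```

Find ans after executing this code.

Step 1: Trace through generator execution:
  Yield 1: val starts at 11, yield 11
  Yield 2: val = 11 * 4 = 44, yield 44
  Yield 3: val = 44 * 4 = 176, yield 176
Step 2: First next() gets 11, second next() gets the second value, third next() yields 176.
Therefore ans = 176.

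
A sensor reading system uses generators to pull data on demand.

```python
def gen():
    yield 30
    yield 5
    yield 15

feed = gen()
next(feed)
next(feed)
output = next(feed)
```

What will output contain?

Step 1: gen() creates a generator.
Step 2: next(feed) yields 30 (consumed and discarded).
Step 3: next(feed) yields 5 (consumed and discarded).
Step 4: next(feed) yields 15, assigned to output.
Therefore output = 15.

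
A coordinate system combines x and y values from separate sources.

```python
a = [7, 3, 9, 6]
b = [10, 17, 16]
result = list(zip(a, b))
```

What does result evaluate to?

Step 1: zip stops at shortest (len(a)=4, len(b)=3):
  Index 0: (7, 10)
  Index 1: (3, 17)
  Index 2: (9, 16)
Step 2: Last element of a (6) has no pair, dropped.
Therefore result = [(7, 10), (3, 17), (9, 16)].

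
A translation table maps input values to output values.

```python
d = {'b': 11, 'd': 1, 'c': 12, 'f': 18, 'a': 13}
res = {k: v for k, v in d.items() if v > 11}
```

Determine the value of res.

Step 1: Filter items where value > 11:
  'b': 11 <= 11: removed
  'd': 1 <= 11: removed
  'c': 12 > 11: kept
  'f': 18 > 11: kept
  'a': 13 > 11: kept
Therefore res = {'c': 12, 'f': 18, 'a': 13}.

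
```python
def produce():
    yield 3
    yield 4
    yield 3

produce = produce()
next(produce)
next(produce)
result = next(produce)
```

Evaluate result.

Step 1: produce() creates a generator.
Step 2: next(produce) yields 3 (consumed and discarded).
Step 3: next(produce) yields 4 (consumed and discarded).
Step 4: next(produce) yields 3, assigned to result.
Therefore result = 3.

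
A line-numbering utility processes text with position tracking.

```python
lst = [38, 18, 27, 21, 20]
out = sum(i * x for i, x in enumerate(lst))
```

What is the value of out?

Step 1: Compute i * x for each (i, x) in enumerate([38, 18, 27, 21, 20]):
  i=0, x=38: 0*38 = 0
  i=1, x=18: 1*18 = 18
  i=2, x=27: 2*27 = 54
  i=3, x=21: 3*21 = 63
  i=4, x=20: 4*20 = 80
Step 2: sum = 0 + 18 + 54 + 63 + 80 = 215.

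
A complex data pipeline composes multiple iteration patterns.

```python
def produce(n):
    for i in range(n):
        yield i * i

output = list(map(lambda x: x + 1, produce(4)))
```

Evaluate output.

Step 1: produce(4) yields squares: [0, 1, 4, 9].
Step 2: map adds 1 to each: [1, 2, 5, 10].
Therefore output = [1, 2, 5, 10].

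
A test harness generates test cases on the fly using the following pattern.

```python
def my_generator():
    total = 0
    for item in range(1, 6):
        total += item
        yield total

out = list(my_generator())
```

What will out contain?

Step 1: Generator accumulates running sum:
  item=1: total = 1, yield 1
  item=2: total = 3, yield 3
  item=3: total = 6, yield 6
  item=4: total = 10, yield 10
  item=5: total = 15, yield 15
Therefore out = [1, 3, 6, 10, 15].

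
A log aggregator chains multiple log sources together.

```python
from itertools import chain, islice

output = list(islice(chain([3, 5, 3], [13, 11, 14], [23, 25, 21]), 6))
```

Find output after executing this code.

Step 1: chain([3, 5, 3], [13, 11, 14], [23, 25, 21]) = [3, 5, 3, 13, 11, 14, 23, 25, 21].
Step 2: islice takes first 6 elements: [3, 5, 3, 13, 11, 14].
Therefore output = [3, 5, 3, 13, 11, 14].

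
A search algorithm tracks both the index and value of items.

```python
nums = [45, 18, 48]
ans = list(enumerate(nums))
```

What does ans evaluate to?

Step 1: enumerate pairs each element with its index:
  (0, 45)
  (1, 18)
  (2, 48)
Therefore ans = [(0, 45), (1, 18), (2, 48)].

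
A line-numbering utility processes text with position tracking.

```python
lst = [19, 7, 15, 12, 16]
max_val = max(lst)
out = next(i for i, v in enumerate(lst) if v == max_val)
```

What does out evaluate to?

Step 1: max([19, 7, 15, 12, 16]) = 19.
Step 2: Find first index where value == 19:
  Index 0: 19 == 19, found!
Therefore out = 0.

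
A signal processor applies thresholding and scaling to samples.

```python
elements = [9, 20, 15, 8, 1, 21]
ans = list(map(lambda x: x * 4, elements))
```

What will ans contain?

Step 1: Apply lambda x: x * 4 to each element:
  9 -> 36
  20 -> 80
  15 -> 60
  8 -> 32
  1 -> 4
  21 -> 84
Therefore ans = [36, 80, 60, 32, 4, 84].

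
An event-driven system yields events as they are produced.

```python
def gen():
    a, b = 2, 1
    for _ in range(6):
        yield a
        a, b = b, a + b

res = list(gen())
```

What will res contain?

Step 1: Fibonacci-like sequence starting with a=2, b=1:
  Iteration 1: yield a=2, then a,b = 1,3
  Iteration 2: yield a=1, then a,b = 3,4
  Iteration 3: yield a=3, then a,b = 4,7
  Iteration 4: yield a=4, then a,b = 7,11
  Iteration 5: yield a=7, then a,b = 11,18
  Iteration 6: yield a=11, then a,b = 18,29
Therefore res = [2, 1, 3, 4, 7, 11].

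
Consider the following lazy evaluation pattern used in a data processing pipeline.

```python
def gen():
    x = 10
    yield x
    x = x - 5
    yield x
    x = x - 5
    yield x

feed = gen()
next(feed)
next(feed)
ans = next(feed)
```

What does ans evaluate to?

Step 1: Trace through generator execution:
  Yield 1: x starts at 10, yield 10
  Yield 2: x = 10 - 5 = 5, yield 5
  Yield 3: x = 5 - 5 = 0, yield 0
Step 2: First next() gets 10, second next() gets the second value, third next() yields 0.
Therefore ans = 0.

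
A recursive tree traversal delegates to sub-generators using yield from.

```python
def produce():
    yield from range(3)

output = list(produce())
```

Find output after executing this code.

Step 1: yield from delegates to the iterable, yielding each element.
Step 2: Collected values: [0, 1, 2].
Therefore output = [0, 1, 2].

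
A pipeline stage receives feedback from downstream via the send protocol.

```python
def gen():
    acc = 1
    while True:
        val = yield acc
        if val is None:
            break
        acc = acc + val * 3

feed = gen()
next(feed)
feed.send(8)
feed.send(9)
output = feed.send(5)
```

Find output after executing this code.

Step 1: next() -> yield acc=1.
Step 2: send(8) -> val=8, acc = 1 + 8*3 = 25, yield 25.
Step 3: send(9) -> val=9, acc = 25 + 9*3 = 52, yield 52.
Step 4: send(5) -> val=5, acc = 52 + 5*3 = 67, yield 67.
Therefore output = 67.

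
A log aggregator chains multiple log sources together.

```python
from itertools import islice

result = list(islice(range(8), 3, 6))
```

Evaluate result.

Step 1: islice(range(8), 3, 6) takes elements at indices [3, 6).
Step 2: Elements: [3, 4, 5].
Therefore result = [3, 4, 5].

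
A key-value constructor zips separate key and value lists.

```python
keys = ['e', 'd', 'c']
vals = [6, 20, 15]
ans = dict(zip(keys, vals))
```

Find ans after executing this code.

Step 1: zip pairs keys with values:
  'e' -> 6
  'd' -> 20
  'c' -> 15
Therefore ans = {'e': 6, 'd': 20, 'c': 15}.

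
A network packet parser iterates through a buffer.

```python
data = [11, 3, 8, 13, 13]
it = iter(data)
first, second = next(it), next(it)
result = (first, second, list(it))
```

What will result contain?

Step 1: Create iterator over [11, 3, 8, 13, 13].
Step 2: first = 11, second = 3.
Step 3: Remaining elements: [8, 13, 13].
Therefore result = (11, 3, [8, 13, 13]).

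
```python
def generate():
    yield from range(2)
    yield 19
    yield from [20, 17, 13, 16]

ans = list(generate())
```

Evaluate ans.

Step 1: Trace yields in order:
  yield 0
  yield 1
  yield 19
  yield 20
  yield 17
  yield 13
  yield 16
Therefore ans = [0, 1, 19, 20, 17, 13, 16].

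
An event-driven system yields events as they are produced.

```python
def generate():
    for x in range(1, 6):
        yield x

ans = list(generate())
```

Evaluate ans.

Step 1: The generator yields each value from range(1, 6).
Step 2: list() consumes all yields: [1, 2, 3, 4, 5].
Therefore ans = [1, 2, 3, 4, 5].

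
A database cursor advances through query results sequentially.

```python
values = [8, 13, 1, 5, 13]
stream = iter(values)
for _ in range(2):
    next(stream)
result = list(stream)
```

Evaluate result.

Step 1: Create iterator over [8, 13, 1, 5, 13].
Step 2: Advance 2 positions (consuming [8, 13]).
Step 3: list() collects remaining elements: [1, 5, 13].
Therefore result = [1, 5, 13].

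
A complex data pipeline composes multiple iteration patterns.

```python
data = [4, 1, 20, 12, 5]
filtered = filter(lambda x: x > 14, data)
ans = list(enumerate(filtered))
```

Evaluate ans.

Step 1: Filter [4, 1, 20, 12, 5] for > 14: [20].
Step 2: enumerate re-indexes from 0: [(0, 20)].
Therefore ans = [(0, 20)].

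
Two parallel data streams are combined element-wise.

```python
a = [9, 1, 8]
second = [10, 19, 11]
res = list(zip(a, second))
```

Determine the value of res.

Step 1: zip pairs elements at same index:
  Index 0: (9, 10)
  Index 1: (1, 19)
  Index 2: (8, 11)
Therefore res = [(9, 10), (1, 19), (8, 11)].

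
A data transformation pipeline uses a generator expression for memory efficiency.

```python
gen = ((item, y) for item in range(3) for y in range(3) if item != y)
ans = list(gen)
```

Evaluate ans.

Step 1: Nested generator over range(3) x range(3) where item != y:
  (0, 0): excluded (item == y)
  (0, 1): included
  (0, 2): included
  (1, 0): included
  (1, 1): excluded (item == y)
  (1, 2): included
  (2, 0): included
  (2, 1): included
  (2, 2): excluded (item == y)
Therefore ans = [(0, 1), (0, 2), (1, 0), (1, 2), (2, 0), (2, 1)].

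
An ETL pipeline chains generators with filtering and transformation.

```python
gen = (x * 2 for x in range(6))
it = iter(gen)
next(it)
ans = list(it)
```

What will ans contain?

Step 1: Generator produces [0, 2, 4, 6, 8, 10].
Step 2: next(it) consumes first element (0).
Step 3: list(it) collects remaining: [2, 4, 6, 8, 10].
Therefore ans = [2, 4, 6, 8, 10].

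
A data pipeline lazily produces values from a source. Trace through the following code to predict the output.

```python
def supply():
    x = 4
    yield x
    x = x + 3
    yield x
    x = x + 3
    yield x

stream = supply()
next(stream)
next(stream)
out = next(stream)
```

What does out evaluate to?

Step 1: Trace through generator execution:
  Yield 1: x starts at 4, yield 4
  Yield 2: x = 4 + 3 = 7, yield 7
  Yield 3: x = 7 + 3 = 10, yield 10
Step 2: First next() gets 4, second next() gets the second value, third next() yields 10.
Therefore out = 10.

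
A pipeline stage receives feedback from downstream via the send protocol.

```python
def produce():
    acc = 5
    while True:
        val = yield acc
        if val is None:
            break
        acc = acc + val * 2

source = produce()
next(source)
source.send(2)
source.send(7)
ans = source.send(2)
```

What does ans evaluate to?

Step 1: next() -> yield acc=5.
Step 2: send(2) -> val=2, acc = 5 + 2*2 = 9, yield 9.
Step 3: send(7) -> val=7, acc = 9 + 7*2 = 23, yield 23.
Step 4: send(2) -> val=2, acc = 23 + 2*2 = 27, yield 27.
Therefore ans = 27.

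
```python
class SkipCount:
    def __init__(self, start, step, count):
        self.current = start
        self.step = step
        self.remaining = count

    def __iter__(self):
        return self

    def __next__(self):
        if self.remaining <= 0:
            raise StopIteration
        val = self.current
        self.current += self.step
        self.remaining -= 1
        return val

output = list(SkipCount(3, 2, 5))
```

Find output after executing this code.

Step 1: SkipCount starts at 3, increments by 2, for 5 steps:
  Yield 3, then current += 2
  Yield 5, then current += 2
  Yield 7, then current += 2
  Yield 9, then current += 2
  Yield 11, then current += 2
Therefore output = [3, 5, 7, 9, 11].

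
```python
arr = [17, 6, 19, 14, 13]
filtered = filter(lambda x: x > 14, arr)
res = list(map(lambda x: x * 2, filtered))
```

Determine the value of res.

Step 1: Filter arr for elements > 14:
  17: kept
  6: removed
  19: kept
  14: removed
  13: removed
Step 2: Map x * 2 on filtered [17, 19]:
  17 -> 34
  19 -> 38
Therefore res = [34, 38].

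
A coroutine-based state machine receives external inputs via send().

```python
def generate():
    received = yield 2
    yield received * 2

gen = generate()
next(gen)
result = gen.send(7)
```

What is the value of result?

Step 1: next(gen) advances to first yield, producing 2.
Step 2: send(7) resumes, received = 7.
Step 3: yield received * 2 = 7 * 2 = 14.
Therefore result = 14.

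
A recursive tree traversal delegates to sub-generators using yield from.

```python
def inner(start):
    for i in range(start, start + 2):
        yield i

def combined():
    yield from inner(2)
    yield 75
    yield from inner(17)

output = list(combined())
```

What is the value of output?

Step 1: combined() delegates to inner(2):
  yield 2
  yield 3
Step 2: yield 75
Step 3: Delegates to inner(17):
  yield 17
  yield 18
Therefore output = [2, 3, 75, 17, 18].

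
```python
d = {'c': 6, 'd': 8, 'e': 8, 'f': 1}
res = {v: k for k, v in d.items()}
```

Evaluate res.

Step 1: Invert dict (swap keys and values):
  'c': 6 -> 6: 'c'
  'd': 8 -> 8: 'd'
  'e': 8 -> 8: 'e'
  'f': 1 -> 1: 'f'
Therefore res = {6: 'c', 8: 'e', 1: 'f'}.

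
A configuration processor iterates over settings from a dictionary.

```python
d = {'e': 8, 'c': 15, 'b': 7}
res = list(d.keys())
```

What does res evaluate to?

Step 1: d.keys() returns the dictionary keys in insertion order.
Therefore res = ['e', 'c', 'b'].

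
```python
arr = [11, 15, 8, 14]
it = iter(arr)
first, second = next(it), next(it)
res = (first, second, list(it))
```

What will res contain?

Step 1: Create iterator over [11, 15, 8, 14].
Step 2: first = 11, second = 15.
Step 3: Remaining elements: [8, 14].
Therefore res = (11, 15, [8, 14]).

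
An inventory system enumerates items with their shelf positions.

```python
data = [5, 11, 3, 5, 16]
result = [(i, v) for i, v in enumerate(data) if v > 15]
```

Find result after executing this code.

Step 1: Filter enumerate([5, 11, 3, 5, 16]) keeping v > 15:
  (0, 5): 5 <= 15, excluded
  (1, 11): 11 <= 15, excluded
  (2, 3): 3 <= 15, excluded
  (3, 5): 5 <= 15, excluded
  (4, 16): 16 > 15, included
Therefore result = [(4, 16)].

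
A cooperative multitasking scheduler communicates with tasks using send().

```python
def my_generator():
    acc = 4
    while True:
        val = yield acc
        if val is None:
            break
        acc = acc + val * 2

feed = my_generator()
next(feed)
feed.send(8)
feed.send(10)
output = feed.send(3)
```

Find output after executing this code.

Step 1: next() -> yield acc=4.
Step 2: send(8) -> val=8, acc = 4 + 8*2 = 20, yield 20.
Step 3: send(10) -> val=10, acc = 20 + 10*2 = 40, yield 40.
Step 4: send(3) -> val=3, acc = 40 + 3*2 = 46, yield 46.
Therefore output = 46.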